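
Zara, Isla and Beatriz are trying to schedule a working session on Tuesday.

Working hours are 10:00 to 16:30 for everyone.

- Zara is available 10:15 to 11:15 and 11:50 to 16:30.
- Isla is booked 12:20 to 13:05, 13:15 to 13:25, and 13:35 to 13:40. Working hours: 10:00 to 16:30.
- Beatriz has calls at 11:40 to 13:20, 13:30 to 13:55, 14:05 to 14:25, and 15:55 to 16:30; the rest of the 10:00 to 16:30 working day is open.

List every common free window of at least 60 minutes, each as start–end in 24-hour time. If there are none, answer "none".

Isla free within 10:00–16:30: 10:00–12:20, 13:05–13:15, 13:25–13:35, 13:40–16:30.
Beatriz free within 10:00–16:30: 10:00–11:40, 13:20–13:30, 13:55–14:05, 14:25–15:55.
Zara ∩ Isla: 10:15–11:15, 11:50–12:20, 13:05–13:15, 13:25–13:35, 13:40–16:30.
Zara ∩ Isla ∩ Beatriz: 10:15–11:15, 13:25–13:30, 13:55–14:05, 14:25–15:55.
Windows ≥ 60 min: 10:15–11:15, 14:25–15:55.

10:15–11:15, 14:25–15:55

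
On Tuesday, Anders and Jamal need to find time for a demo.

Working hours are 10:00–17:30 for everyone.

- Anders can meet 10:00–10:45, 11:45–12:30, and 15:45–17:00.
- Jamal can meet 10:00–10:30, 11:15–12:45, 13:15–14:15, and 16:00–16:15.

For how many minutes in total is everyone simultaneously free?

Anders ∩ Jamal: 10:00–10:30, 11:45–12:30, 16:00–16:15.
Total common minutes: 30 + 45 + 15 = 90.

90 minutes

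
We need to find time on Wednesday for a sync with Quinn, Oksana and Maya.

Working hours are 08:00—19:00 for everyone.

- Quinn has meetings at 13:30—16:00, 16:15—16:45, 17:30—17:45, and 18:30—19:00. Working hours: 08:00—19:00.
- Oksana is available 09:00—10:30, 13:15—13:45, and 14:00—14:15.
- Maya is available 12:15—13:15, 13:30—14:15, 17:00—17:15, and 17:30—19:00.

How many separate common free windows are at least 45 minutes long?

Quinn free within 08:00–19:00: 08:00–13:30, 16:00–16:15, 16:45–17:30, 17:45–18:30.
Quinn ∩ Oksana: 09:00–10:30, 13:15–13:30.
Quinn ∩ Oksana ∩ Maya: (none).
Windows ≥ 45 min: (none).
That's 0 windows.

0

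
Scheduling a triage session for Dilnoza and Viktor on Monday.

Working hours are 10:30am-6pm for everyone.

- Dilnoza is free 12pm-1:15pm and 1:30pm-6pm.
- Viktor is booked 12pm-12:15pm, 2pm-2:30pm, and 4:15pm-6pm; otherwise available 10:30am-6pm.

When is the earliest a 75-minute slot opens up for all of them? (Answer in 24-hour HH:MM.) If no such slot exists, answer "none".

14:30

Viktor free within 10:30–18:00: 10:30–12:00, 12:15–14:00, 14:30–16:15.
Dilnoza ∩ Viktor: 12:15–13:15, 13:30–14:00, 14:30–16:15.
Windows ≥ 75 min: 14:30–16:15.
Earliest such window starts at 14:30.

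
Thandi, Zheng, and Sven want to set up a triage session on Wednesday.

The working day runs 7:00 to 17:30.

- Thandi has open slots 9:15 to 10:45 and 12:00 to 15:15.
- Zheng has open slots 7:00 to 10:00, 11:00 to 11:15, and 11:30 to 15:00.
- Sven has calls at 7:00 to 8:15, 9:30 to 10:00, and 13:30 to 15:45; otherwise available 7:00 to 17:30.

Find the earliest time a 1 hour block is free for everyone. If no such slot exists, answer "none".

12:00

Sven free within 07:00–17:30: 08:15–09:30, 10:00–13:30, 15:45–17:30.
Thandi ∩ Zheng: 09:15–10:00, 12:00–15:00.
Thandi ∩ Zheng ∩ Sven: 09:15–09:30, 12:00–13:30.
Windows ≥ 60 min: 12:00–13:30.
Earliest such window starts at 12:00.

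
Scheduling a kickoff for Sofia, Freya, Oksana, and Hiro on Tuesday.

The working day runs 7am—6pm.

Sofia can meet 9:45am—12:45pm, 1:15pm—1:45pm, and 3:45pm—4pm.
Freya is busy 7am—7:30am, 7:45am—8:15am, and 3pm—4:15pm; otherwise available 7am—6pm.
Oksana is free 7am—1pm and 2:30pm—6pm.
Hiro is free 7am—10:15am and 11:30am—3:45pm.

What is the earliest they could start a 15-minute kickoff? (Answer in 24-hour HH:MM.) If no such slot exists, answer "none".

09:45

Freya free within 07:00–18:00: 07:30–07:45, 08:15–15:00, 16:15–18:00.
Sofia ∩ Freya: 09:45–12:45, 13:15–13:45.
Sofia ∩ Freya ∩ Oksana: 09:45–12:45.
Sofia ∩ Freya ∩ Oksana ∩ Hiro: 09:45–10:15, 11:30–12:45.
Windows ≥ 15 min: 09:45–10:15, 11:30–12:45.
Earliest such window starts at 09:45.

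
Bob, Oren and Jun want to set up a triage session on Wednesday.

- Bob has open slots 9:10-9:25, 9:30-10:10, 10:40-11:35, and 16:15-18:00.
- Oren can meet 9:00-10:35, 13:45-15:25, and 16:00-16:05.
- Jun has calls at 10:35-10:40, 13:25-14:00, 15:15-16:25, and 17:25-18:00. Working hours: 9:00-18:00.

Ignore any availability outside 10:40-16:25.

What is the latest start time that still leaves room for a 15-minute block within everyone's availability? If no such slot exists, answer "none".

none

Jun free within 09:00–18:00: 09:00–10:35, 10:40–13:25, 14:00–15:15, 16:25–17:25.
Bob ∩ Oren: 09:10–09:25, 09:30–10:10.
Bob ∩ Oren ∩ Jun: 09:10–09:25, 09:30–10:10.
Restricted to 10:40–16:25: (none).
Windows ≥ 15 min: (none).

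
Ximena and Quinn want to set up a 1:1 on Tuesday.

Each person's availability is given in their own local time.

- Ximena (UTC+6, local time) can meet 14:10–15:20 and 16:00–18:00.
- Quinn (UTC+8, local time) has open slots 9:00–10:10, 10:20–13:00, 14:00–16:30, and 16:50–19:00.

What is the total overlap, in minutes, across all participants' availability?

110 minutes

Ximena → UTC: 08:10–09:20, 10:00–12:00.
Quinn → UTC: 01:00–02:10, 02:20–05:00, 06:00–08:30, 08:50–11:00.
Ximena ∩ Quinn: 08:10–08:30, 08:50–09:20, 10:00–11:00.
Total common minutes: 20 + 30 + 60 = 110.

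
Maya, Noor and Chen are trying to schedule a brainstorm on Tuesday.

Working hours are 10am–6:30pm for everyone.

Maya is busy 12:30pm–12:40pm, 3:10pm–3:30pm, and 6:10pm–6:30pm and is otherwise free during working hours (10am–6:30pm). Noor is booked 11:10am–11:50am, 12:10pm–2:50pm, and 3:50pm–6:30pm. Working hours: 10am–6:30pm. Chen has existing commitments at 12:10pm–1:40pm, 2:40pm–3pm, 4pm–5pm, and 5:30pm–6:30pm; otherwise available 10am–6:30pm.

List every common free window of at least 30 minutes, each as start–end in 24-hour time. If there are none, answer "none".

10:00–11:10

Maya free within 10:00–18:30: 10:00–12:30, 12:40–15:10, 15:30–18:10.
Noor free within 10:00–18:30: 10:00–11:10, 11:50–12:10, 14:50–15:50.
Chen free within 10:00–18:30: 10:00–12:10, 13:40–14:40, 15:00–16:00, 17:00–17:30.
Maya ∩ Noor: 10:00–11:10, 11:50–12:10, 14:50–15:10, 15:30–15:50.
Maya ∩ Noor ∩ Chen: 10:00–11:10, 11:50–12:10, 15:00–15:10, 15:30–15:50.
Windows ≥ 30 min: 10:00–11:10.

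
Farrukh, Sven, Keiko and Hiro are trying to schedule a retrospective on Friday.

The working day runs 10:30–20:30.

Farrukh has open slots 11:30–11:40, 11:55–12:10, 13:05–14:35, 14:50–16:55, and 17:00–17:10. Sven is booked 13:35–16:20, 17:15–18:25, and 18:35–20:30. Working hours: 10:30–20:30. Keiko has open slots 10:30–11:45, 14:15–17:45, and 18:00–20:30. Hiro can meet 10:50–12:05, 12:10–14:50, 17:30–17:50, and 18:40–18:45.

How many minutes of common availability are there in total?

10 minutes

Sven free within 10:30–20:30: 10:30–13:35, 16:20–17:15, 18:25–18:35.
Farrukh ∩ Sven: 11:30–11:40, 11:55–12:10, 13:05–13:35, 16:20–16:55, 17:00–17:10.
Farrukh ∩ Sven ∩ Keiko: 11:30–11:40, 16:20–16:55, 17:00–17:10.
Farrukh ∩ Sven ∩ Keiko ∩ Hiro: 11:30–11:40.
Total common minutes: 10.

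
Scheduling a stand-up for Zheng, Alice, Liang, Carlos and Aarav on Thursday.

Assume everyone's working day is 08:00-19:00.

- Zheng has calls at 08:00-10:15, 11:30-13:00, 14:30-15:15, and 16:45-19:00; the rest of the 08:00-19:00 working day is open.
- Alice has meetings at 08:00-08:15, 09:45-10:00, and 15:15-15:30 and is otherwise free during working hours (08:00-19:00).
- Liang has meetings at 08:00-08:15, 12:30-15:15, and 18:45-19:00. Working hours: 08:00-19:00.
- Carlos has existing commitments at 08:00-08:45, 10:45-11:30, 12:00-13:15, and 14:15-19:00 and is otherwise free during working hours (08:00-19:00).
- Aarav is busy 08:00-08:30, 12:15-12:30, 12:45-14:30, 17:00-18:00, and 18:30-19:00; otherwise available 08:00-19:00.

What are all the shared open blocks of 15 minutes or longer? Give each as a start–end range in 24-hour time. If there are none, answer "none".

10:15–10:45

Zheng free within 08:00–19:00: 10:15–11:30, 13:00–14:30, 15:15–16:45.
Alice free within 08:00–19:00: 08:15–09:45, 10:00–15:15, 15:30–19:00.
Liang free within 08:00–19:00: 08:15–12:30, 15:15–18:45.
Carlos free within 08:00–19:00: 08:45–10:45, 11:30–12:00, 13:15–14:15.
Aarav free within 08:00–19:00: 08:30–12:15, 12:30–12:45, 14:30–17:00, 18:00–18:30.
Zheng ∩ Alice: 10:15–11:30, 13:00–14:30, 15:30–16:45.
Zheng ∩ Alice ∩ Liang: 10:15–11:30, 15:30–16:45.
Zheng ∩ Alice ∩ Liang ∩ Carlos: 10:15–10:45.
Zheng ∩ Alice ∩ Liang ∩ Carlos ∩ Aarav: 10:15–10:45.
Windows ≥ 15 min: 10:15–10:45.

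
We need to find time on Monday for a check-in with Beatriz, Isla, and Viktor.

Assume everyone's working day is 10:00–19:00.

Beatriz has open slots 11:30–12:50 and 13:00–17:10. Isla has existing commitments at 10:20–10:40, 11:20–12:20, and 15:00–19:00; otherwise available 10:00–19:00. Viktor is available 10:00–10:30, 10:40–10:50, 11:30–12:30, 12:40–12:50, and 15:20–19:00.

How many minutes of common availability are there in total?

20 minutes

Isla free within 10:00–19:00: 10:00–10:20, 10:40–11:20, 12:20–15:00.
Beatriz ∩ Isla: 12:20–12:50, 13:00–15:00.
Beatriz ∩ Isla ∩ Viktor: 12:20–12:30, 12:40–12:50.
Total common minutes: 10 + 10 = 20.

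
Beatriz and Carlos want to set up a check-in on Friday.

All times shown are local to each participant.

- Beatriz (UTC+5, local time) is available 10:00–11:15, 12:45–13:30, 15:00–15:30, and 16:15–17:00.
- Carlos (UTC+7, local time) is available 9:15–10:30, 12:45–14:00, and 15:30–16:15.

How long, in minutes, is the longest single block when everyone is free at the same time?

30 minutes

Beatriz → UTC: 05:00–06:15, 07:45–08:30, 10:00–10:30, 11:15–12:00.
Carlos → UTC: 02:15–03:30, 05:45–07:00, 08:30–09:15.
Beatriz ∩ Carlos: 05:45–06:15.
Single common window of 30 minutes.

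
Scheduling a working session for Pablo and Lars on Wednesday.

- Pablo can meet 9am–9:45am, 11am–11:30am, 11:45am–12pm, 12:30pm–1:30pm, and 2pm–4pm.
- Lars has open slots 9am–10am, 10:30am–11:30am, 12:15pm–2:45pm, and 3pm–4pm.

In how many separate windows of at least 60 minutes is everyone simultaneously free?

2

Pablo ∩ Lars: 09:00–09:45, 11:00–11:30, 12:30–13:30, 14:00–14:45, 15:00–16:00.
Windows ≥ 60 min: 12:30–13:30, 15:00–16:00.
That's 2 windows.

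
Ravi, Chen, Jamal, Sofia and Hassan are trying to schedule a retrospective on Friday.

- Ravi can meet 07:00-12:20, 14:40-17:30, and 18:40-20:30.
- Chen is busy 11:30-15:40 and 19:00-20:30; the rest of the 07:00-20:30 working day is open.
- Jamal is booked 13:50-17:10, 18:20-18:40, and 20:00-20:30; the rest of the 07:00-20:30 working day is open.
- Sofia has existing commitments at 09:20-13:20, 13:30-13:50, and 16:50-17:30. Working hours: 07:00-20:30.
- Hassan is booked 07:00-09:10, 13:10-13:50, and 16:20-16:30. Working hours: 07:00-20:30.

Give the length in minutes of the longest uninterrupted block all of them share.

Chen free within 07:00–20:30: 07:00–11:30, 15:40–19:00.
Jamal free within 07:00–20:30: 07:00–13:50, 17:10–18:20, 18:40–20:00.
Sofia free within 07:00–20:30: 07:00–09:20, 13:20–13:30, 13:50–16:50, 17:30–20:30.
Hassan free within 07:00–20:30: 09:10–13:10, 13:50–16:20, 16:30–20:30.
Ravi ∩ Chen: 07:00–11:30, 15:40–17:30, 18:40–19:00.
Ravi ∩ Chen ∩ Jamal: 07:00–11:30, 17:10–17:30, 18:40–19:00.
Ravi ∩ Chen ∩ Jamal ∩ Sofia: 07:00–09:20, 18:40–19:00.
Ravi ∩ Chen ∩ Jamal ∩ Sofia ∩ Hassan: 09:10–09:20, 18:40–19:00.
Common window lengths: 10, 20 min; longest is 20.

20 minutes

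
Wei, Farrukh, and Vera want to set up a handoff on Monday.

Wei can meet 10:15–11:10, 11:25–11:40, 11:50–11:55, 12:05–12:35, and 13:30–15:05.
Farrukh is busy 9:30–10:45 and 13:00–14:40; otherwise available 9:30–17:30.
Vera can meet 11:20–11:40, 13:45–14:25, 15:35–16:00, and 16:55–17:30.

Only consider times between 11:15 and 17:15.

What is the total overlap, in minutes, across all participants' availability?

Farrukh free within 09:30–17:30: 10:45–13:00, 14:40–17:30.
Wei ∩ Farrukh: 10:45–11:10, 11:25–11:40, 11:50–11:55, 12:05–12:35, 14:40–15:05.
Wei ∩ Farrukh ∩ Vera: 11:25–11:40.
Restricted to 11:15–17:15: 11:25–11:40.
Total common minutes: 15.

15 minutes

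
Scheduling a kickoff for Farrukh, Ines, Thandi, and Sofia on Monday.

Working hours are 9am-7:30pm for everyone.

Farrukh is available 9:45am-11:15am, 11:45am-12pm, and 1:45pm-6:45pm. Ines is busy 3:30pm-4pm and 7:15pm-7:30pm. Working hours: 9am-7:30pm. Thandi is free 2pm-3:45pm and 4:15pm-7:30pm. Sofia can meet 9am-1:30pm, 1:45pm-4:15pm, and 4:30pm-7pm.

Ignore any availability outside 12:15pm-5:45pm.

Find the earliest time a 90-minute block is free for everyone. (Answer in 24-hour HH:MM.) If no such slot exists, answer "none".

14:00

Ines free within 09:00–19:30: 09:00–15:30, 16:00–19:15.
Farrukh ∩ Ines: 09:45–11:15, 11:45–12:00, 13:45–15:30, 16:00–18:45.
Farrukh ∩ Ines ∩ Thandi: 14:00–15:30, 16:15–18:45.
Farrukh ∩ Ines ∩ Thandi ∩ Sofia: 14:00–15:30, 16:30–18:45.
Restricted to 12:15–17:45: 14:00–15:30, 16:30–17:45.
Windows ≥ 90 min: 14:00–15:30.
Earliest such window starts at 14:00.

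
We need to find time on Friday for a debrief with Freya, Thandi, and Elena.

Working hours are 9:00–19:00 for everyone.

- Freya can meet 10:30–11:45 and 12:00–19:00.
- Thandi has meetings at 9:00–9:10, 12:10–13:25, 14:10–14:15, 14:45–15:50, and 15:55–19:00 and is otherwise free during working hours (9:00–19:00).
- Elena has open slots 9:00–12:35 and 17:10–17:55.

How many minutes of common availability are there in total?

85 minutes

Thandi free within 09:00–19:00: 09:10–12:10, 13:25–14:10, 14:15–14:45, 15:50–15:55.
Freya ∩ Thandi: 10:30–11:45, 12:00–12:10, 13:25–14:10, 14:15–14:45, 15:50–15:55.
Freya ∩ Thandi ∩ Elena: 10:30–11:45, 12:00–12:10.
Total common minutes: 75 + 10 = 85.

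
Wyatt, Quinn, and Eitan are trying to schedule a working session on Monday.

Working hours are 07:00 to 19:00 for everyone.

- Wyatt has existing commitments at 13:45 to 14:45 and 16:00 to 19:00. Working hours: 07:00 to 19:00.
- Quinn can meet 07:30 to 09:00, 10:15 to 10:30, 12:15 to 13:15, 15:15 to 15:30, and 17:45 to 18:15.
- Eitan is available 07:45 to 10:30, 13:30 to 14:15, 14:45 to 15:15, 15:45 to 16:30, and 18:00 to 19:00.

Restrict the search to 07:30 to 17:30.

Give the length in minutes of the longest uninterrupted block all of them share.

Wyatt free within 07:00–19:00: 07:00–13:45, 14:45–16:00.
Wyatt ∩ Quinn: 07:30–09:00, 10:15–10:30, 12:15–13:15, 15:15–15:30.
Wyatt ∩ Quinn ∩ Eitan: 07:45–09:00, 10:15–10:30.
Restricted to 07:30–17:30: 07:45–09:00, 10:15–10:30.
Common window lengths: 75, 15 min; longest is 75.

75 minutes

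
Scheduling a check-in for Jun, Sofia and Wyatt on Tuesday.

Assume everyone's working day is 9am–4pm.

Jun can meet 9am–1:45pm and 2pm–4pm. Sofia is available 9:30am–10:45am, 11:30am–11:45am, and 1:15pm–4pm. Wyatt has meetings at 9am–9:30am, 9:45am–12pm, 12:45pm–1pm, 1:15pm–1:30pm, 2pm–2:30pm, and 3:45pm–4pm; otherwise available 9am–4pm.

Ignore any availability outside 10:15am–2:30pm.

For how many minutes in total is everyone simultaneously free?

Wyatt free within 09:00–16:00: 09:30–09:45, 12:00–12:45, 13:00–13:15, 13:30–14:00, 14:30–15:45.
Jun ∩ Sofia: 09:30–10:45, 11:30–11:45, 13:15–13:45, 14:00–16:00.
Jun ∩ Sofia ∩ Wyatt: 09:30–09:45, 13:30–13:45, 14:30–15:45.
Restricted to 10:15–14:30: 13:30–13:45.
Total common minutes: 15.

15 minutes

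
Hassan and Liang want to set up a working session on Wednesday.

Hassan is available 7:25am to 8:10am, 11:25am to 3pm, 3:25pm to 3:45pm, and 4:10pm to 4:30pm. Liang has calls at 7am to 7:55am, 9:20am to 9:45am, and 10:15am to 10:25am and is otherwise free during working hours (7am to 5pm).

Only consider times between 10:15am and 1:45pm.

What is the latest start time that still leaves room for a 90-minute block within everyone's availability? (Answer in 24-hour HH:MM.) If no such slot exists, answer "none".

12:15

Liang free within 07:00–17:00: 07:55–09:20, 09:45–10:15, 10:25–17:00.
Hassan ∩ Liang: 07:55–08:10, 11:25–15:00, 15:25–15:45, 16:10–16:30.
Restricted to 10:15–13:45: 11:25–13:45.
Windows ≥ 90 min: 11:25–13:45.
Latest start in the last window 11:25–13:45 is 13:45 − 90 min = 12:15.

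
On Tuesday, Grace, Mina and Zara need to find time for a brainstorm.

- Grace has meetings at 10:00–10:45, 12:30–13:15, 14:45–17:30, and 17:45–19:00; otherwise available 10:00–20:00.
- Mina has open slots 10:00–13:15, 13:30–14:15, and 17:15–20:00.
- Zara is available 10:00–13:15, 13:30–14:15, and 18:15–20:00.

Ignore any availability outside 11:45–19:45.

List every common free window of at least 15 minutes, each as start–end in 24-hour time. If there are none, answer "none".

11:45–12:30, 13:30–14:15, 19:00–19:45

Grace free within 10:00–20:00: 10:45–12:30, 13:15–14:45, 17:30–17:45, 19:00–20:00.
Grace ∩ Mina: 10:45–12:30, 13:30–14:15, 17:30–17:45, 19:00–20:00.
Grace ∩ Mina ∩ Zara: 10:45–12:30, 13:30–14:15, 19:00–20:00.
Restricted to 11:45–19:45: 11:45–12:30, 13:30–14:15, 19:00–19:45.
Windows ≥ 15 min: 11:45–12:30, 13:30–14:15, 19:00–19:45.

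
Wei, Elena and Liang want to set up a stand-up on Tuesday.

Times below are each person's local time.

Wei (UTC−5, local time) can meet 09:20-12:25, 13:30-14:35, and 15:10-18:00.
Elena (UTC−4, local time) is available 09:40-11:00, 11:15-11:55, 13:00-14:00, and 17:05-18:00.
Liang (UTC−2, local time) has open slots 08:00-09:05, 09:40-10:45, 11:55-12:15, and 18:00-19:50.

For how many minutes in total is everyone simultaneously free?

45 minutes

Wei → UTC: 14:20–17:25, 18:30–19:35, 20:10–23:00.
Elena → UTC: 13:40–15:00, 15:15–15:55, 17:00–18:00, 21:05–22:00.
Liang → UTC: 10:00–11:05, 11:40–12:45, 13:55–14:15, 20:00–21:50.
Wei ∩ Elena: 14:20–15:00, 15:15–15:55, 17:00–17:25, 21:05–22:00.
Wei ∩ Elena ∩ Liang: 21:05–21:50.
Total common minutes: 45.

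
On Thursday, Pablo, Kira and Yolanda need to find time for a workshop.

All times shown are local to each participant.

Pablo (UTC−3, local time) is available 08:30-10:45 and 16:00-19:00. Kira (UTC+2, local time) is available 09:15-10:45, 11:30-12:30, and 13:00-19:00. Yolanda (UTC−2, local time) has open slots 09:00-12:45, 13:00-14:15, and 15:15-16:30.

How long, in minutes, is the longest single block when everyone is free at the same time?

135 minutes

Pablo → UTC: 11:30–13:45, 19:00–22:00.
Kira → UTC: 07:15–08:45, 09:30–10:30, 11:00–17:00.
Yolanda → UTC: 11:00–14:45, 15:00–16:15, 17:15–18:30.
Pablo ∩ Kira: 11:30–13:45.
Pablo ∩ Kira ∩ Yolanda: 11:30–13:45.
Single common window of 135 minutes.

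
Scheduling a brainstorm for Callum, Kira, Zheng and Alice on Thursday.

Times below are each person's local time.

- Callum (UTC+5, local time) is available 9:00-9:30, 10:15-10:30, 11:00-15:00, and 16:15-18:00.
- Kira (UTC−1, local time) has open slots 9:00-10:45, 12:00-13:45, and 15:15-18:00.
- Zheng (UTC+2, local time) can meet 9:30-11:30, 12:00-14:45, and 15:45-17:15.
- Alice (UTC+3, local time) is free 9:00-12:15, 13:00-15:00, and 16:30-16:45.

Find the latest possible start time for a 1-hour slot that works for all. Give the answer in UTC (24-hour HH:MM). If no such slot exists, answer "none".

none

Callum → UTC: 04:00–04:30, 05:15–05:30, 06:00–10:00, 11:15–13:00.
Kira → UTC: 10:00–11:45, 13:00–14:45, 16:15–19:00.
Zheng → UTC: 07:30–09:30, 10:00–12:45, 13:45–15:15.
Alice → UTC: 06:00–09:15, 10:00–12:00, 13:30–13:45.
Callum ∩ Kira: 11:15–11:45.
Callum ∩ Kira ∩ Zheng: 11:15–11:45.
Callum ∩ Kira ∩ Zheng ∩ Alice: 11:15–11:45.
Windows ≥ 60 min: (none).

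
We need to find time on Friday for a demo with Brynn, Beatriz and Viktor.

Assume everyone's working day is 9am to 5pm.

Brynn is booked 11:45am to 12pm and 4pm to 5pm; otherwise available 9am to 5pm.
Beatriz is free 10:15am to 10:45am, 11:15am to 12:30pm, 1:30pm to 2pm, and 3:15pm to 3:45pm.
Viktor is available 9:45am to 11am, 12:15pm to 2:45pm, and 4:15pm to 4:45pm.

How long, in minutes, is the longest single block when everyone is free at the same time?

Brynn free within 09:00–17:00: 09:00–11:45, 12:00–16:00.
Brynn ∩ Beatriz: 10:15–10:45, 11:15–11:45, 12:00–12:30, 13:30–14:00, 15:15–15:45.
Brynn ∩ Beatriz ∩ Viktor: 10:15–10:45, 12:15–12:30, 13:30–14:00.
Common window lengths: 30, 15, 30 min; longest is 30.

30 minutes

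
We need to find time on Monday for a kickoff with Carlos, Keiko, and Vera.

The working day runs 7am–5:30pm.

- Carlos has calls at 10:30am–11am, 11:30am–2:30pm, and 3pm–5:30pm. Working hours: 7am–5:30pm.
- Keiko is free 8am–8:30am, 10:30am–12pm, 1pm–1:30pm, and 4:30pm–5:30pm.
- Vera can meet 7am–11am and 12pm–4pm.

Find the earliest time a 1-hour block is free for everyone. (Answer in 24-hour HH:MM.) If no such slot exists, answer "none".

none

Carlos free within 07:00–17:30: 07:00–10:30, 11:00–11:30, 14:30–15:00.
Carlos ∩ Keiko: 08:00–08:30, 11:00–11:30.
Carlos ∩ Keiko ∩ Vera: 08:00–08:30.
Windows ≥ 60 min: (none).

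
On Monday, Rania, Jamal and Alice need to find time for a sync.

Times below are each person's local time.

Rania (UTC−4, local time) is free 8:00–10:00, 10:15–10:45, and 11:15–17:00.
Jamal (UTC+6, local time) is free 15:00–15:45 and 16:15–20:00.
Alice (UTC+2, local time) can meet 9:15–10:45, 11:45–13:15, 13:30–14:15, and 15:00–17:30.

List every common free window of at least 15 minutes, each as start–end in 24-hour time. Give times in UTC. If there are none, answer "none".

12:00–12:15, 13:00–14:00

Rania → UTC: 12:00–14:00, 14:15–14:45, 15:15–21:00.
Jamal → UTC: 09:00–09:45, 10:15–14:00.
Alice → UTC: 07:15–08:45, 09:45–11:15, 11:30–12:15, 13:00–15:30.
Rania ∩ Jamal: 12:00–14:00.
Rania ∩ Jamal ∩ Alice: 12:00–12:15, 13:00–14:00.
Windows ≥ 15 min: 12:00–12:15, 13:00–14:00.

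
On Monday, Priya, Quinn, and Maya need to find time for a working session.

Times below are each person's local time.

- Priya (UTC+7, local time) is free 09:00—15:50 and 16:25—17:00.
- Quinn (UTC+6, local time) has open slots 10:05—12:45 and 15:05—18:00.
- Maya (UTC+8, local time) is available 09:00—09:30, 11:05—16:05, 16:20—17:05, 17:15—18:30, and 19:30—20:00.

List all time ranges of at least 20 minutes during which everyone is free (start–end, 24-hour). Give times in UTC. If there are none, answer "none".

Priya → UTC: 02:00–08:50, 09:25–10:00.
Quinn → UTC: 04:05–06:45, 09:05–12:00.
Maya → UTC: 01:00–01:30, 03:05–08:05, 08:20–09:05, 09:15–10:30, 11:30–12:00.
Priya ∩ Quinn: 04:05–06:45, 09:25–10:00.
Priya ∩ Quinn ∩ Maya: 04:05–06:45, 09:25–10:00.
Windows ≥ 20 min: 04:05–06:45, 09:25–10:00.

04:05–06:45, 09:25–10:00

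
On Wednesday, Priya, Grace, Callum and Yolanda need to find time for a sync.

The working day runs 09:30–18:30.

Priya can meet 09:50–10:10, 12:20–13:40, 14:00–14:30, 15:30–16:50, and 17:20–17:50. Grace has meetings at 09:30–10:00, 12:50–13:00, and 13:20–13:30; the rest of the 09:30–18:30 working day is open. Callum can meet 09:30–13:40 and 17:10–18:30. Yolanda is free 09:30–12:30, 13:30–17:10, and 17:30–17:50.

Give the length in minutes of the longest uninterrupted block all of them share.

20 minutes

Grace free within 09:30–18:30: 10:00–12:50, 13:00–13:20, 13:30–18:30.
Priya ∩ Grace: 10:00–10:10, 12:20–12:50, 13:00–13:20, 13:30–13:40, 14:00–14:30, 15:30–16:50, 17:20–17:50.
Priya ∩ Grace ∩ Callum: 10:00–10:10, 12:20–12:50, 13:00–13:20, 13:30–13:40, 17:20–17:50.
Priya ∩ Grace ∩ Callum ∩ Yolanda: 10:00–10:10, 12:20–12:30, 13:30–13:40, 17:30–17:50.
Common window lengths: 10, 10, 10, 20 min; longest is 20.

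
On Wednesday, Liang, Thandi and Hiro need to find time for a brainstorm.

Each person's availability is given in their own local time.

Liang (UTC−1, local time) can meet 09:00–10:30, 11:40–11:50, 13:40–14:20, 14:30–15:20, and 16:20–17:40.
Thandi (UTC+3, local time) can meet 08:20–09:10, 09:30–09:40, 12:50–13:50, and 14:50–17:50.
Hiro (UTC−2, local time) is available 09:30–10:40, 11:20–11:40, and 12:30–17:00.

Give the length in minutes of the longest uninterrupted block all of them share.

10 minutes

Liang → UTC: 10:00–11:30, 12:40–12:50, 14:40–15:20, 15:30–16:20, 17:20–18:40.
Thandi → UTC: 05:20–06:10, 06:30–06:40, 09:50–10:50, 11:50–14:50.
Hiro → UTC: 11:30–12:40, 13:20–13:40, 14:30–19:00.
Liang ∩ Thandi: 10:00–10:50, 12:40–12:50, 14:40–14:50.
Liang ∩ Thandi ∩ Hiro: 14:40–14:50.
Single common window of 10 minutes.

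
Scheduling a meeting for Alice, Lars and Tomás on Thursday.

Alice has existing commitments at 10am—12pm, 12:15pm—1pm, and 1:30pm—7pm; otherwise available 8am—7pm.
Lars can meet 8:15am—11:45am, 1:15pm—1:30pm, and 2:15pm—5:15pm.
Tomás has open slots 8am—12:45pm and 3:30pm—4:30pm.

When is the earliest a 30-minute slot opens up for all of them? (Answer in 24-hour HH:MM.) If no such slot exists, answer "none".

Alice free within 08:00–19:00: 08:00–10:00, 12:00–12:15, 13:00–13:30.
Alice ∩ Lars: 08:15–10:00, 13:15–13:30.
Alice ∩ Lars ∩ Tomás: 08:15–10:00.
Windows ≥ 30 min: 08:15–10:00.
Earliest such window starts at 08:15.

08:15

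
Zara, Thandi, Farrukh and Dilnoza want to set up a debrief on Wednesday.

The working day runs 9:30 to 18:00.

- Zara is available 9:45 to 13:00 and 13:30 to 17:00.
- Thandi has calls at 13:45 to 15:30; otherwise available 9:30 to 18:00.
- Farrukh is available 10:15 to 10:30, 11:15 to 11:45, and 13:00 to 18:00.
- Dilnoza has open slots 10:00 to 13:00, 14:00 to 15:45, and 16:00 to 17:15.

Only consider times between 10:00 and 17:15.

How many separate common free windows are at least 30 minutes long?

Thandi free within 09:30–18:00: 09:30–13:45, 15:30–18:00.
Zara ∩ Thandi: 09:45–13:00, 13:30–13:45, 15:30–17:00.
Zara ∩ Thandi ∩ Farrukh: 10:15–10:30, 11:15–11:45, 13:30–13:45, 15:30–17:00.
Zara ∩ Thandi ∩ Farrukh ∩ Dilnoza: 10:15–10:30, 11:15–11:45, 15:30–15:45, 16:00–17:00.
Restricted to 10:00–17:15: 10:15–10:30, 11:15–11:45, 15:30–15:45, 16:00–17:00.
Windows ≥ 30 min: 11:15–11:45, 16:00–17:00.
That's 2 windows.

2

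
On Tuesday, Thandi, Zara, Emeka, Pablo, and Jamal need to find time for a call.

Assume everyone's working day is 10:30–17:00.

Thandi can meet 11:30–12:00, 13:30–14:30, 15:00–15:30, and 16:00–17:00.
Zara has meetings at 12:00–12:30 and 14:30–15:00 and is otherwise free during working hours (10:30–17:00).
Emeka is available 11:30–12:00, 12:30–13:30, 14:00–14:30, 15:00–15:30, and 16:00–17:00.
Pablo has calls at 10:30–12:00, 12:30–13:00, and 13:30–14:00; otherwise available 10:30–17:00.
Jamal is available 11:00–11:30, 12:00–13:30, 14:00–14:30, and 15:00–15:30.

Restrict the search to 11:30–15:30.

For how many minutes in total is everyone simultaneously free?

60 minutes

Zara free within 10:30–17:00: 10:30–12:00, 12:30–14:30, 15:00–17:00.
Pablo free within 10:30–17:00: 12:00–12:30, 13:00–13:30, 14:00–17:00.
Thandi ∩ Zara: 11:30–12:00, 13:30–14:30, 15:00–15:30, 16:00–17:00.
Thandi ∩ Zara ∩ Emeka: 11:30–12:00, 14:00–14:30, 15:00–15:30, 16:00–17:00.
Thandi ∩ Zara ∩ Emeka ∩ Pablo: 14:00–14:30, 15:00–15:30, 16:00–17:00.
Thandi ∩ Zara ∩ Emeka ∩ Pablo ∩ Jamal: 14:00–14:30, 15:00–15:30.
Restricted to 11:30–15:30: 14:00–14:30, 15:00–15:30.
Total common minutes: 30 + 30 = 60.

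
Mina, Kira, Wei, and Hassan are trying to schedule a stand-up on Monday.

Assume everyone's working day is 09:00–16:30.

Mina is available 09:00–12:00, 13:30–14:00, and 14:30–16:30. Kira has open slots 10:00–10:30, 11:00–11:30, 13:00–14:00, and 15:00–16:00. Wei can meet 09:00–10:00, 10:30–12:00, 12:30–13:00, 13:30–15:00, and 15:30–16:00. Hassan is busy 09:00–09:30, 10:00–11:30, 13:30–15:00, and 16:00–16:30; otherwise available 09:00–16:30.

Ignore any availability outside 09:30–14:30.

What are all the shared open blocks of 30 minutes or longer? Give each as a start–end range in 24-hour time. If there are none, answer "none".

none

Hassan free within 09:00–16:30: 09:30–10:00, 11:30–13:30, 15:00–16:00.
Mina ∩ Kira: 10:00–10:30, 11:00–11:30, 13:30–14:00, 15:00–16:00.
Mina ∩ Kira ∩ Wei: 11:00–11:30, 13:30–14:00, 15:30–16:00.
Mina ∩ Kira ∩ Wei ∩ Hassan: 15:30–16:00.
Restricted to 09:30–14:30: (none).
Windows ≥ 30 min: (none).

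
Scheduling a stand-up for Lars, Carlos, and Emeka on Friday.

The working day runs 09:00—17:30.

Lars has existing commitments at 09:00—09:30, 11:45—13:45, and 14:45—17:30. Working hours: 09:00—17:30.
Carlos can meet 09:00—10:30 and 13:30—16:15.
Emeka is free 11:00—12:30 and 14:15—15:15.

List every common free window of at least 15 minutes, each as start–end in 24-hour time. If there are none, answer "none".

Lars free within 09:00–17:30: 09:30–11:45, 13:45–14:45.
Lars ∩ Carlos: 09:30–10:30, 13:45–14:45.
Lars ∩ Carlos ∩ Emeka: 14:15–14:45.
Windows ≥ 15 min: 14:15–14:45.

14:15–14:45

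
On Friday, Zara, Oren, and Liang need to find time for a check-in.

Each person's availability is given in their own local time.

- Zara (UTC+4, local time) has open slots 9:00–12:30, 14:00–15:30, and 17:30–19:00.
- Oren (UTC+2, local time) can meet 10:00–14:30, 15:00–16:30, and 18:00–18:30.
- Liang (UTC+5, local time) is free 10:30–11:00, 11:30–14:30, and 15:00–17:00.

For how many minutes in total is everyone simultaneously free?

Zara → UTC: 05:00–08:30, 10:00–11:30, 13:30–15:00.
Oren → UTC: 08:00–12:30, 13:00–14:30, 16:00–16:30.
Liang → UTC: 05:30–06:00, 06:30–09:30, 10:00–12:00.
Zara ∩ Oren: 08:00–08:30, 10:00–11:30, 13:30–14:30.
Zara ∩ Oren ∩ Liang: 08:00–08:30, 10:00–11:30.
Total common minutes: 30 + 90 = 120.

120 minutes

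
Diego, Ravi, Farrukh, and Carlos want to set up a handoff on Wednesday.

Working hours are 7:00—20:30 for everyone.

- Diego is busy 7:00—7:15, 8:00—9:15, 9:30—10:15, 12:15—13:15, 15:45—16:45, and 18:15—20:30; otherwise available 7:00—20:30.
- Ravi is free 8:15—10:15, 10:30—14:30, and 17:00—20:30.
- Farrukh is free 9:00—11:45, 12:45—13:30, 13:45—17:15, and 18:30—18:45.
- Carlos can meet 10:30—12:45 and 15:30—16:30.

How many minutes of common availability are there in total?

75 minutes

Diego free within 07:00–20:30: 07:15–08:00, 09:15–09:30, 10:15–12:15, 13:15–15:45, 16:45–18:15.
Diego ∩ Ravi: 09:15–09:30, 10:30–12:15, 13:15–14:30, 17:00–18:15.
Diego ∩ Ravi ∩ Farrukh: 09:15–09:30, 10:30–11:45, 13:15–13:30, 13:45–14:30, 17:00–17:15.
Diego ∩ Ravi ∩ Farrukh ∩ Carlos: 10:30–11:45.
Total common minutes: 75.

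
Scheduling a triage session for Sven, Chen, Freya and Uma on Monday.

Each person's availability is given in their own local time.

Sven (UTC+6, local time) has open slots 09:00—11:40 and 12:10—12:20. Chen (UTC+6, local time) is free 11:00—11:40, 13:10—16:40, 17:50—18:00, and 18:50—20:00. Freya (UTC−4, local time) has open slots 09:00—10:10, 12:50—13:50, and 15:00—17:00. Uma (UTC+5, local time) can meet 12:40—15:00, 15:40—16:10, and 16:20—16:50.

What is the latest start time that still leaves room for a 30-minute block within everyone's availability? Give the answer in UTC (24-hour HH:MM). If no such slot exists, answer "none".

none

Sven → UTC: 03:00–05:40, 06:10–06:20.
Chen → UTC: 05:00–05:40, 07:10–10:40, 11:50–12:00, 12:50–14:00.
Freya → UTC: 13:00–14:10, 16:50–17:50, 19:00–21:00.
Uma → UTC: 07:40–10:00, 10:40–11:10, 11:20–11:50.
Sven ∩ Chen: 05:00–05:40.
Sven ∩ Chen ∩ Freya: (none).
Sven ∩ Chen ∩ Freya ∩ Uma: (none).
Windows ≥ 30 min: (none).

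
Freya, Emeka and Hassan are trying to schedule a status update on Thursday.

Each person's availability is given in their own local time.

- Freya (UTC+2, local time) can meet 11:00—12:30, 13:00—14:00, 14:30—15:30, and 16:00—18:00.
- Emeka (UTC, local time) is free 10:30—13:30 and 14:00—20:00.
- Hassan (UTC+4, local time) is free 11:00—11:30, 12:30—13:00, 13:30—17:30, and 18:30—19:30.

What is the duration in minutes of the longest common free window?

60 minutes

Freya → UTC: 09:00–10:30, 11:00–12:00, 12:30–13:30, 14:00–16:00.
Emeka → UTC: 10:30–13:30, 14:00–20:00.
Hassan → UTC: 07:00–07:30, 08:30–09:00, 09:30–13:30, 14:30–15:30.
Freya ∩ Emeka: 11:00–12:00, 12:30–13:30, 14:00–16:00.
Freya ∩ Emeka ∩ Hassan: 11:00–12:00, 12:30–13:30, 14:30–15:30.
Common window lengths: 60, 60, 60 min; longest is 60.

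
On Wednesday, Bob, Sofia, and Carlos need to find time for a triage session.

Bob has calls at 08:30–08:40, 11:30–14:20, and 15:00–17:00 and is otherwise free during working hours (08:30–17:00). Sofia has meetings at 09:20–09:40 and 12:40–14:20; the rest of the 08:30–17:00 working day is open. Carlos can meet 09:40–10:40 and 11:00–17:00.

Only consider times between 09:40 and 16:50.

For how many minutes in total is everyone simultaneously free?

Bob free within 08:30–17:00: 08:40–11:30, 14:20–15:00.
Sofia free within 08:30–17:00: 08:30–09:20, 09:40–12:40, 14:20–17:00.
Bob ∩ Sofia: 08:40–09:20, 09:40–11:30, 14:20–15:00.
Bob ∩ Sofia ∩ Carlos: 09:40–10:40, 11:00–11:30, 14:20–15:00.
Restricted to 09:40–16:50: 09:40–10:40, 11:00–11:30, 14:20–15:00.
Total common minutes: 60 + 30 + 40 = 130.

130 minutes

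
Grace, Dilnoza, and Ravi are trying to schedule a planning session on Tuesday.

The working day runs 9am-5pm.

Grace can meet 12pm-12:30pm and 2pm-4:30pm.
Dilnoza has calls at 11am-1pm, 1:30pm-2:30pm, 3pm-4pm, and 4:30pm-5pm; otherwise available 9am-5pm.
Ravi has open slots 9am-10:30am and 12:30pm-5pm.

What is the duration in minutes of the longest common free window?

30 minutes

Dilnoza free within 09:00–17:00: 09:00–11:00, 13:00–13:30, 14:30–15:00, 16:00–16:30.
Grace ∩ Dilnoza: 14:30–15:00, 16:00–16:30.
Grace ∩ Dilnoza ∩ Ravi: 14:30–15:00, 16:00–16:30.
Common window lengths: 30, 30 min; longest is 30.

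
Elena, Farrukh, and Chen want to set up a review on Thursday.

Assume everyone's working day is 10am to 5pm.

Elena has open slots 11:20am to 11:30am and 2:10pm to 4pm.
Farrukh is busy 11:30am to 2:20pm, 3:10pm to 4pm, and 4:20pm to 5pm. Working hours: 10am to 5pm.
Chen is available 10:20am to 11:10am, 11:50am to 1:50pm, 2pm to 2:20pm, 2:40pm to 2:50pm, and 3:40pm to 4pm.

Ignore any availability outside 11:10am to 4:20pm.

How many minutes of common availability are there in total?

10 minutes

Farrukh free within 10:00–17:00: 10:00–11:30, 14:20–15:10, 16:00–16:20.
Elena ∩ Farrukh: 11:20–11:30, 14:20–15:10.
Elena ∩ Farrukh ∩ Chen: 14:40–14:50.
Restricted to 11:10–16:20: 14:40–14:50.
Total common minutes: 10.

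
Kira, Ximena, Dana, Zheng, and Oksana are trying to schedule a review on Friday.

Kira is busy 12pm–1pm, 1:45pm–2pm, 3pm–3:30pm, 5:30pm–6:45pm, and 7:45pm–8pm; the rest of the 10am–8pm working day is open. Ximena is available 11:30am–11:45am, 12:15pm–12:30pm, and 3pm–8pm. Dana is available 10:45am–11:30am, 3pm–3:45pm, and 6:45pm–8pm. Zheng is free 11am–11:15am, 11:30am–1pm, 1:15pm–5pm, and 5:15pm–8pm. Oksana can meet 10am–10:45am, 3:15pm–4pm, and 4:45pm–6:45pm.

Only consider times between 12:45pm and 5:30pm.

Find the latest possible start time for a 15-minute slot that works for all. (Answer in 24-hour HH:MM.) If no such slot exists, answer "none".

Kira free within 10:00–20:00: 10:00–12:00, 13:00–13:45, 14:00–15:00, 15:30–17:30, 18:45–19:45.
Kira ∩ Ximena: 11:30–11:45, 15:30–17:30, 18:45–19:45.
Kira ∩ Ximena ∩ Dana: 15:30–15:45, 18:45–19:45.
Kira ∩ Ximena ∩ Dana ∩ Zheng: 15:30–15:45, 18:45–19:45.
Kira ∩ Ximena ∩ Dana ∩ Zheng ∩ Oksana: 15:30–15:45.
Restricted to 12:45–17:30: 15:30–15:45.
Windows ≥ 15 min: 15:30–15:45.
Latest start in the last window 15:30–15:45 is 15:45 − 15 min = 15:30.

15:30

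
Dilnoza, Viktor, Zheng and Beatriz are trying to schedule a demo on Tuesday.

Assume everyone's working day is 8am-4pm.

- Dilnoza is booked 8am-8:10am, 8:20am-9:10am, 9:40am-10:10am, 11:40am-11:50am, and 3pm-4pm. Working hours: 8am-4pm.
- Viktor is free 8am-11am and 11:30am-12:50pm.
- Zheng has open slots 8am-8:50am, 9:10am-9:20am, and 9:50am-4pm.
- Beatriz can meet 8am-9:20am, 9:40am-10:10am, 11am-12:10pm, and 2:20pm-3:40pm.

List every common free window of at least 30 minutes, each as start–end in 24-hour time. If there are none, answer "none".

Dilnoza free within 08:00–16:00: 08:10–08:20, 09:10–09:40, 10:10–11:40, 11:50–15:00.
Dilnoza ∩ Viktor: 08:10–08:20, 09:10–09:40, 10:10–11:00, 11:30–11:40, 11:50–12:50.
Dilnoza ∩ Viktor ∩ Zheng: 08:10–08:20, 09:10–09:20, 10:10–11:00, 11:30–11:40, 11:50–12:50.
Dilnoza ∩ Viktor ∩ Zheng ∩ Beatriz: 08:10–08:20, 09:10–09:20, 11:30–11:40, 11:50–12:10.
Windows ≥ 30 min: (none).

none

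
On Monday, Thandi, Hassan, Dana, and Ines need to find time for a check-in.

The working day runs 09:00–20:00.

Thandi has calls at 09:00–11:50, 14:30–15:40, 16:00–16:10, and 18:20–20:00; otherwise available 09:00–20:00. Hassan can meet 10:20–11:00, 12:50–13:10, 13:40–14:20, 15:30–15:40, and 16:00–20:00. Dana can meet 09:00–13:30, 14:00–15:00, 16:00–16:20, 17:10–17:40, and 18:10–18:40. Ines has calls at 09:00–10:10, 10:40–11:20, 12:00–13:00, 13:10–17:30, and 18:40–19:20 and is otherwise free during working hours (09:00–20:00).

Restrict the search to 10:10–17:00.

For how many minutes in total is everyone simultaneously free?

Thandi free within 09:00–20:00: 11:50–14:30, 15:40–16:00, 16:10–18:20.
Ines free within 09:00–20:00: 10:10–10:40, 11:20–12:00, 13:00–13:10, 17:30–18:40, 19:20–20:00.
Thandi ∩ Hassan: 12:50–13:10, 13:40–14:20, 16:10–18:20.
Thandi ∩ Hassan ∩ Dana: 12:50–13:10, 14:00–14:20, 16:10–16:20, 17:10–17:40, 18:10–18:20.
Thandi ∩ Hassan ∩ Dana ∩ Ines: 13:00–13:10, 17:30–17:40, 18:10–18:20.
Restricted to 10:10–17:00: 13:00–13:10.
Total common minutes: 10.

10 minutes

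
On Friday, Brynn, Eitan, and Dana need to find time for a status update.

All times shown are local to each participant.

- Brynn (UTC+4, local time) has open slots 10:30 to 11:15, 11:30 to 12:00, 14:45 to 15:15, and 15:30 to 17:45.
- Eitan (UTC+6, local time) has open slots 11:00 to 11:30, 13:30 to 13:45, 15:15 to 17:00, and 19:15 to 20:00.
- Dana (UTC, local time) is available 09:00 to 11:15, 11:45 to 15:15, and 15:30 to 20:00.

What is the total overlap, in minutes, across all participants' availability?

45 minutes

Brynn → UTC: 06:30–07:15, 07:30–08:00, 10:45–11:15, 11:30–13:45.
Eitan → UTC: 05:00–05:30, 07:30–07:45, 09:15–11:00, 13:15–14:00.
Dana → UTC: 09:00–11:15, 11:45–15:15, 15:30–20:00.
Brynn ∩ Eitan: 07:30–07:45, 10:45–11:00, 13:15–13:45.
Brynn ∩ Eitan ∩ Dana: 10:45–11:00, 13:15–13:45.
Total common minutes: 15 + 30 = 45.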